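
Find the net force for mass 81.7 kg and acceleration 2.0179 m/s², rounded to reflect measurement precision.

net force = 81.7 kg × 2.0179 m/s² = 164.86243 N.
81.7 has 3 significant figures; 2.0179 has 5.
Division/multiplication keeps the fewest: 3 significant figures.
Rounded: 165 N.

165 N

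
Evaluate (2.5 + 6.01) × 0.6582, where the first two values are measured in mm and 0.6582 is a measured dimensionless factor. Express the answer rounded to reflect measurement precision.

5.6 mm

2.5 mm + 6.01 mm = 8.51 mm; the sum is limited to 1 decimal place (2 s.f.).
Carrying full precision, 8.51 × 0.6582 = 5.601282 mm; 0.6582 has 4 s.f., so the result keeps min(2, 4) = 2 s.f.
Rounded to 2 significant figures: 5.6 mm.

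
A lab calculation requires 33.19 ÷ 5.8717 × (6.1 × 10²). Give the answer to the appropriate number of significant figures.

3.4 × 10³

33.19 ÷ 5.8717 × (6.1 × 10²) = 3448.04741387…
Multiplication/division keeps the fewest significant figures: 33.19 → 4 s.f., 5.8717 → 5 s.f., 6.1 × 10² → 2 s.f.; limit is 2.
Rounded to 2 significant figures: 3.4 × 10³.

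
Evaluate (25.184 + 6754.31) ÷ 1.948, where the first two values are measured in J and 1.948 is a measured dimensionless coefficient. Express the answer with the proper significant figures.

3.480 × 10³ J

25.184 J + 6754.31 J = 6779.494 J; the sum is limited to 2 decimal places (6 s.f.).
Carrying full precision, 6779.494 ÷ 1.948 = 3480.23305955… J; 1.948 has 4 s.f., so the result keeps min(6, 4) = 4 s.f.
Rounded to 4 significant figures: 3.480 × 10³ J.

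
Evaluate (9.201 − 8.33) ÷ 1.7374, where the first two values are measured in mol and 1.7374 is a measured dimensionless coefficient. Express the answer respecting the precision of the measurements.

9.201 mol − 8.33 mol = 0.871 mol; the difference is limited to 2 decimal places (2 s.f.).
Carrying full precision, 0.871 ÷ 1.7374 = 0.501323817198… mol; 1.7374 has 5 s.f., so the result keeps min(2, 5) = 2 s.f.
Rounded to 2 significant figures: 5.0 × 10^-1 mol.

5.0 × 10^-1 mol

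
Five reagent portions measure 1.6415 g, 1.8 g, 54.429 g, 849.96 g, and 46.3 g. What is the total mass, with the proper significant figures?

1.6415 g + 1.8 g + 54.429 g + 849.96 g + 46.3 g = 954.1305 g.
Addition/subtraction keeps the fewest decimal places: 1.6415 → 4 decimal places, 1.8 → 1 decimal place, 54.429 → 3 decimal places, 849.96 → 2 decimal places, 46.3 → 1 decimal place; limit is 1.
Rounded to 1 decimal place: 954.1 g.

954.1 g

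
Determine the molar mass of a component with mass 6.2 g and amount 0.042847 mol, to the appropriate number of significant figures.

molar mass = 6.2 g ÷ 0.042847 mol = 144.700912549… g/mol.
6.2 has 2 significant figures; 0.042847 has 5.
Division/multiplication keeps the fewest: 2 significant figures.
Rounded: 1.4 × 10^2 g/mol.

1.4 × 10^2 g/mol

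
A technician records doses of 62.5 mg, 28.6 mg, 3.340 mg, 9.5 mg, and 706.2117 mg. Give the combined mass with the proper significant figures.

810.2 mg

62.5 mg + 28.6 mg + 3.340 mg + 9.5 mg + 706.2117 mg = 810.1517 mg.
Addition/subtraction keeps the fewest decimal places: 62.5 → 1 decimal place, 28.6 → 1 decimal place, 3.340 → 3 decimal places, 9.5 → 1 decimal place, 706.2117 → 4 decimal places; limit is 1.
Rounded to 1 decimal place: 810.2 mg.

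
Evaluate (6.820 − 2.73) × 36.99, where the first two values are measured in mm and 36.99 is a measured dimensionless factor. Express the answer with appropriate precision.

151 mm

6.820 mm − 2.73 mm = 4.090 mm; the difference is limited to 2 decimal places (3 s.f.).
Carrying full precision, 4.090 × 36.99 = 151.2891 mm; 36.99 has 4 s.f., so the result keeps min(3, 4) = 3 s.f.
Rounded to 3 significant figures: 151 mm.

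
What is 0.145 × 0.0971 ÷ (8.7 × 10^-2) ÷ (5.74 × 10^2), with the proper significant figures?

0.145 × 0.0971 ÷ (8.7 × 10^-2) ÷ (5.74 × 10^2) = 0.00028193960511…
Multiplication/division keeps the fewest significant figures: 0.145 → 3 s.f., 0.0971 → 3 s.f., 8.7 × 10^-2 → 2 s.f., 5.74 × 10^2 → 3 s.f.; limit is 2.
Rounded to 2 significant figures: 2.8 × 10^-4.

2.8 × 10^-4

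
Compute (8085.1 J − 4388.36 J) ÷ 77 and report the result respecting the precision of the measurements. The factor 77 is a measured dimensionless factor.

8085.1 J − 4388.36 J = 3696.74 J; the difference is limited to 1 decimal place (5 s.f.).
Carrying full precision, 3696.74 ÷ 77 = 48.0096103896… J; 77 has 2 s.f., so the result keeps min(5, 2) = 2 s.f.
Rounded to 2 significant figures: 48 J.

48 J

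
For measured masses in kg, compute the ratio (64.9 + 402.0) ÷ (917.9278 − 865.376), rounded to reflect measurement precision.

64.9 + 402.0 = 466.9, limited to 1 d.p. → 4 s.f.; 917.9278 − 865.376 = 52.5518, limited to 3 d.p. → 5 s.f.
Carrying full precision, 466.9 ÷ 52.5518 = 8.884567227…; keep min(4, 5) = 4 s.f.
Rounded to 4 significant figures: 8.885.

8.885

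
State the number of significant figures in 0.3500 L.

4

0.3500: leading zeros are not significant; trailing zeros after a decimal point are significant.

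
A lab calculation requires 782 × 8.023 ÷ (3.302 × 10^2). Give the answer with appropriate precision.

19.0

782 × 8.023 ÷ (3.302 × 10^2) = 19.000563295…
Multiplication/division keeps the fewest significant figures: 782 → 3 s.f., 8.023 → 4 s.f., 3.302 × 10^2 → 4 s.f.; limit is 3.
Rounded to 3 significant figures: 19.0.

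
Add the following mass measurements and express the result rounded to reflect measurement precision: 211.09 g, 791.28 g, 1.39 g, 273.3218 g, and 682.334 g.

1959.42 g

211.09 g + 791.28 g + 1.39 g + 273.3218 g + 682.334 g = 1959.4158 g.
Addition/subtraction keeps the fewest decimal places: 211.09 → 2 decimal places, 791.28 → 2 decimal places, 1.39 → 2 decimal places, 273.3218 → 4 decimal places, 682.334 → 3 decimal places; limit is 2.
Rounded to 2 decimal places: 1959.42 g.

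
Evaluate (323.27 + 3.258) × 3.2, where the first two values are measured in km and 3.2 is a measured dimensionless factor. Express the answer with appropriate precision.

323.27 km + 3.258 km = 326.528 km; the sum is limited to 2 decimal places (5 s.f.).
Carrying full precision, 326.528 × 3.2 = 1044.8896 km; 3.2 has 2 s.f., so the result keeps min(5, 2) = 2 s.f.
Rounded to 2 significant figures: 1.0 × 10^3 km.

1.0 × 10^3 km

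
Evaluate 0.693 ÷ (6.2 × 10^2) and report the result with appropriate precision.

0.0011

0.693 ÷ (6.2 × 10^2) = 0.00111774193548…
Multiplication/division keeps the fewest significant figures: 0.693 → 3 s.f., 6.2 × 10^2 → 2 s.f.; limit is 2.
Rounded to 2 significant figures: 0.0011.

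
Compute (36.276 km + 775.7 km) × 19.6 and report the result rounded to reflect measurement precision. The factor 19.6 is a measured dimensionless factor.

1.59 × 10⁴ km

36.276 km + 775.7 km = 811.976 km; the sum is limited to 1 decimal place (4 s.f.).
Carrying full precision, 811.976 × 19.6 = 15914.7296 km; 19.6 has 3 s.f., so the result keeps min(4, 3) = 3 s.f.
Rounded to 3 significant figures: 1.59 × 10⁴ km.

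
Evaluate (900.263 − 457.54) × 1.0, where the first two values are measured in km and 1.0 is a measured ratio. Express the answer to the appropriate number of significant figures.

4.4 × 10^2 km

900.263 km − 457.54 km = 442.723 km; the difference is limited to 2 decimal places (5 s.f.).
Carrying full precision, 442.723 × 1.0 = 442.723 km; 1.0 has 2 s.f., so the result keeps min(5, 2) = 2 s.f.
Rounded to 2 significant figures: 4.4 × 10^2 km.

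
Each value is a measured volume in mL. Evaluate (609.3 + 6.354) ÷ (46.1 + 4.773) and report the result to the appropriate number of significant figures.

12.1

609.3 + 6.354 = 615.654, limited to 1 d.p. → 4 s.f.; 46.1 + 4.773 = 50.873, limited to 1 d.p. → 3 s.f.
Carrying full precision, 615.654 ÷ 50.873 = 12.1017828711…; keep min(4, 3) = 3 s.f.
Rounded to 3 significant figures: 12.1.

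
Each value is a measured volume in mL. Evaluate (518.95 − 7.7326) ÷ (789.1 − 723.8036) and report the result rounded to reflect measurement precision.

7.83

518.95 − 7.7326 = 511.2174, limited to 2 d.p. → 5 s.f.; 789.1 − 723.8036 = 65.2964, limited to 1 d.p. → 3 s.f.
Carrying full precision, 511.2174 ÷ 65.2964 = 7.82918200697…; keep min(5, 3) = 3 s.f.
Rounded to 3 significant figures: 7.83.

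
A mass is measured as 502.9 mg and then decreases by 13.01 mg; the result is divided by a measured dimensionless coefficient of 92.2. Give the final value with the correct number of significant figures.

5.31 mg

502.9 mg − 13.01 mg = 489.89 mg; the difference is limited to 1 decimal place (4 s.f.).
Carrying full precision, 489.89 ÷ 92.2 = 5.31334056399… mg; 92.2 has 3 s.f., so the result keeps min(4, 3) = 3 s.f.
Rounded to 3 significant figures: 5.31 mg.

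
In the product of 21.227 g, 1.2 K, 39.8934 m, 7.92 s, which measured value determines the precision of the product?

1.2 K

21.227 g → 5 s.f.; 1.2 K → 2 s.f.; 39.8934 m → 6 s.f.; 7.92 s → 3 s.f.
The fewest is 2 significant figures, from 1.2 K.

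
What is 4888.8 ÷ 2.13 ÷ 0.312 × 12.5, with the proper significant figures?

9.20 × 10⁴

4888.8 ÷ 2.13 ÷ 0.312 × 12.5 = 91955.5796316…
Multiplication/division keeps the fewest significant figures: 4888.8 → 5 s.f., 2.13 → 3 s.f., 0.312 → 3 s.f., 12.5 → 3 s.f.; limit is 3.
Rounded to 3 significant figures: 9.20 × 10⁴.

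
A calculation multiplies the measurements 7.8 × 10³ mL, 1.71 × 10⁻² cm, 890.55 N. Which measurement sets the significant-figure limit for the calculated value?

7.8 × 10³ mL → 2 s.f.; 1.71 × 10⁻² cm → 3 s.f.; 890.55 N → 5 s.f.
The fewest is 2 significant figures, from 7.8 × 10³ mL.

7.8 × 10³ mL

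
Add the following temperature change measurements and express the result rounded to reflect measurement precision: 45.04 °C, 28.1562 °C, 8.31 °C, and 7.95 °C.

89.46 °C

45.04 °C + 28.1562 °C + 8.31 °C + 7.95 °C = 89.4562 °C.
Addition/subtraction keeps the fewest decimal places: 45.04 → 2 decimal places, 28.1562 → 4 decimal places, 8.31 → 2 decimal places, 7.95 → 2 decimal places; limit is 2.
Rounded to 2 decimal places: 89.46 °C.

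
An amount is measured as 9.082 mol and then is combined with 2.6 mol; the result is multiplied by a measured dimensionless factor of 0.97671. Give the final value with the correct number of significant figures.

9.082 mol + 2.6 mol = 11.682 mol; the sum is limited to 1 decimal place (3 s.f.).
Carrying full precision, 11.682 × 0.97671 = 11.40992622 mol; 0.97671 has 5 s.f., so the result keeps min(3, 5) = 3 s.f.
Rounded to 3 significant figures: 11.4 mol.

11.4 mol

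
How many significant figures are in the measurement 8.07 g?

3

8.07: zeros between nonzero digits are significant.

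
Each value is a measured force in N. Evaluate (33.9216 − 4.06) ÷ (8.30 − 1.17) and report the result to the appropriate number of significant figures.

33.9216 − 4.06 = 29.8616, limited to 2 d.p. → 4 s.f.; 8.30 − 1.17 = 7.13, limited to 2 d.p. → 3 s.f.
Carrying full precision, 29.8616 ÷ 7.13 = 4.18816269285…; keep min(4, 3) = 3 s.f.
Rounded to 3 significant figures: 4.19.

4.19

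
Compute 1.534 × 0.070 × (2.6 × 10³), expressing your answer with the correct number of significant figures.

2.8 × 10²

1.534 × 0.070 × (2.6 × 10³) = 279.188
Multiplication/division keeps the fewest significant figures: 1.534 → 4 s.f., 0.070 → 2 s.f., 2.6 × 10³ → 2 s.f.; limit is 2.
Rounded to 2 significant figures: 2.8 × 10².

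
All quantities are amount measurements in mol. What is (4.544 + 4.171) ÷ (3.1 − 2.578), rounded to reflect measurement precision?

2 × 10¹

4.544 + 4.171 = 8.715, limited to 3 d.p. → 4 s.f.; 3.1 − 2.578 = 0.522, limited to 1 d.p. → 1 s.f.
Carrying full precision, 8.715 ÷ 0.522 = 16.6954022989…; keep min(4, 1) = 1 s.f.
Rounded to 1 significant figure: 2 × 10¹.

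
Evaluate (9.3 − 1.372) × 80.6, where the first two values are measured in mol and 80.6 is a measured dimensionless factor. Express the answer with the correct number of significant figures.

9.3 mol − 1.372 mol = 7.928 mol; the difference is limited to 1 decimal place (2 s.f.).
Carrying full precision, 7.928 × 80.6 = 638.9968 mol; 80.6 has 3 s.f., so the result keeps min(2, 3) = 2 s.f.
Rounded to 2 significant figures: 6.4 × 10² mol.

6.4 × 10² mol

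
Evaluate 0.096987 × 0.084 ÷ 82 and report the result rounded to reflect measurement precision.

9.9 × 10⁻⁵

0.096987 × 0.084 ÷ 82 = 0.0000993525365854…
Multiplication/division keeps the fewest significant figures: 0.096987 → 5 s.f., 0.084 → 2 s.f., 82 → 2 s.f.; limit is 2.
Rounded to 2 significant figures: 9.9 × 10⁻⁵.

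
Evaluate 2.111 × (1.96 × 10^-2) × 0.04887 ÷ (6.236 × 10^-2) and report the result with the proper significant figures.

2.111 × (1.96 × 10^-2) × 0.04887 ÷ (6.236 × 10^-2) = 0.0324250412444…
Multiplication/division keeps the fewest significant figures: 2.111 → 4 s.f., 1.96 × 10^-2 → 3 s.f., 0.04887 → 4 s.f., 6.236 × 10^-2 → 4 s.f.; limit is 3.
Rounded to 3 significant figures: 0.0324.

0.0324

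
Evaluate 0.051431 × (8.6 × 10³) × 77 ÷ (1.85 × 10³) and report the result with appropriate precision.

0.051431 × (8.6 × 10³) × 77 ÷ (1.85 × 10³) = 18.4095179459…
Multiplication/division keeps the fewest significant figures: 0.051431 → 5 s.f., 8.6 × 10³ → 2 s.f., 77 → 2 s.f., 1.85 × 10³ → 3 s.f.; limit is 2.
Rounded to 2 significant figures: 18.

18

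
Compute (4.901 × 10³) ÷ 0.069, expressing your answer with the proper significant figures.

(4.901 × 10³) ÷ 0.069 = 71028.9855072…
Multiplication/division keeps the fewest significant figures: 4.901 × 10³ → 4 s.f., 0.069 → 2 s.f.; limit is 2.
Rounded to 2 significant figures: 7.1 × 10⁴.

7.1 × 10⁴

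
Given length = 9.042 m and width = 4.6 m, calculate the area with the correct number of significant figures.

area = 9.042 m × 4.6 m = 41.5932 m².
9.042 has 4 significant figures; 4.6 has 2.
Division/multiplication keeps the fewest: 2 significant figures.
Rounded: 42 m².

42 m²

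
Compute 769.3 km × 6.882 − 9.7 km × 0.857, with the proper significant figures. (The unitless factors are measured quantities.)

769.3 × 6.882 = 5294.3226 → 5294 km (4 s.f., last digit at the 10^0 place).
9.7 × 0.857 = 8.3129 → 8.3 km (2 s.f., last digit at the 10^-1 place).
Difference: 5286.0097 km; keep the coarser place, 10^0.
Result: 5286 km.

5286 km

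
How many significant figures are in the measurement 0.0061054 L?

5

0.0061054: leading zeros are not significant; zeros between nonzero digits are significant.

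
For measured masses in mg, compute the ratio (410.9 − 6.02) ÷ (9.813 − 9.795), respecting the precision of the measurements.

2.2 × 10⁴

410.9 − 6.02 = 404.88, limited to 1 d.p. → 4 s.f.; 9.813 − 9.795 = 0.018, limited to 3 d.p. → 2 s.f.
Carrying full precision, 404.88 ÷ 0.018 = 22493.3333333…; keep min(4, 2) = 2 s.f.
Rounded to 2 significant figures: 2.2 × 10⁴.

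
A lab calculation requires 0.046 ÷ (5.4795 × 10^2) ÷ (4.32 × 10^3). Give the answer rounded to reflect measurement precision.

1.9 × 10^-8

0.046 ÷ (5.4795 × 10^2) ÷ (4.32 × 10^3) = 1.94327003342 × 10^-8…
Multiplication/division keeps the fewest significant figures: 0.046 → 2 s.f., 5.4795 × 10^2 → 5 s.f., 4.32 × 10^3 → 3 s.f.; limit is 2.
Rounded to 2 significant figures: 1.9 × 10^-8.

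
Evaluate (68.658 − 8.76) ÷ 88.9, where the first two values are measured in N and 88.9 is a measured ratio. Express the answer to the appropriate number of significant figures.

68.658 N − 8.76 N = 59.898 N; the difference is limited to 2 decimal places (4 s.f.).
Carrying full precision, 59.898 ÷ 88.9 = 0.673768278965… N; 88.9 has 3 s.f., so the result keeps min(4, 3) = 3 s.f.
Rounded to 3 significant figures: 0.674 N.

0.674 N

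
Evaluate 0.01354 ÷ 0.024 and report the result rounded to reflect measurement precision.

0.56

0.01354 ÷ 0.024 = 0.564166666667…
Multiplication/division keeps the fewest significant figures: 0.01354 → 4 s.f., 0.024 → 2 s.f.; limit is 2.
Rounded to 2 significant figures: 0.56.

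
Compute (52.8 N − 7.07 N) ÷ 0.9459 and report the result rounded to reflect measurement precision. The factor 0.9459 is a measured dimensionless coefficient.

48.3 N

52.8 N − 7.07 N = 45.73 N; the difference is limited to 1 decimal place (3 s.f.).
Carrying full precision, 45.73 ÷ 0.9459 = 48.3454910667… N; 0.9459 has 4 s.f., so the result keeps min(3, 4) = 3 s.f.
Rounded to 3 significant figures: 48.3 N.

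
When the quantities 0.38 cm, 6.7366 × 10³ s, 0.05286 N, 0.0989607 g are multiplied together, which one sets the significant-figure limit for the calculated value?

0.38 cm → 2 s.f.; 6.7366 × 10³ s → 5 s.f.; 0.05286 N → 4 s.f.; 0.0989607 g → 6 s.f.
The fewest is 2 significant figures, from 0.38 cm.

0.38 cm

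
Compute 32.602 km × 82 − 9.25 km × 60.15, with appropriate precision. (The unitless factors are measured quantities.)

2.1 × 10^3 km

32.602 × 82 = 2673.364 → 2.7 × 10^3 km (2 s.f., last digit at the 10^2 place).
9.25 × 60.15 = 556.3875 → 556 km (3 s.f., last digit at the 10^0 place).
Difference: 2116.9765 km; keep the coarser place, 10^2.
Result: 2.1 × 10^3 km.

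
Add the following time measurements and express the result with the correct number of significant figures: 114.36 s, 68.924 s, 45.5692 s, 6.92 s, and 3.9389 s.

239.71 s

114.36 s + 68.924 s + 45.5692 s + 6.92 s + 3.9389 s = 239.7121 s.
Addition/subtraction keeps the fewest decimal places: 114.36 → 2 decimal places, 68.924 → 3 decimal places, 45.5692 → 4 decimal places, 6.92 → 2 decimal places, 3.9389 → 4 decimal places; limit is 2.
Rounded to 2 decimal places: 239.71 s.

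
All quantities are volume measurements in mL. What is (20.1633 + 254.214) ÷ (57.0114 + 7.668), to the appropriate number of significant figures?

20.1633 + 254.214 = 274.3773, limited to 3 d.p. → 6 s.f.; 57.0114 + 7.668 = 64.6794, limited to 3 d.p. → 5 s.f.
Carrying full precision, 274.3773 ÷ 64.6794 = 4.24211263555…; keep min(6, 5) = 5 s.f.
Rounded to 5 significant figures: 4.2421.

4.2421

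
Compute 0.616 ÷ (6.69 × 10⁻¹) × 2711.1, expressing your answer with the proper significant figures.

0.616 ÷ (6.69 × 10⁻¹) × 2711.1 = 2496.31928251…
Multiplication/division keeps the fewest significant figures: 0.616 → 3 s.f., 6.69 × 10⁻¹ → 3 s.f., 2711.1 → 5 s.f.; limit is 3.
Rounded to 3 significant figures: 2.50 × 10³.

2.50 × 10³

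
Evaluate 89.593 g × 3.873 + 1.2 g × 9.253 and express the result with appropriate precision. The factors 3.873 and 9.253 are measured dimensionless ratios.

89.593 × 3.873 = 346.993689 → 347.0 g (4 s.f., last digit at the 10^-1 place).
1.2 × 9.253 = 11.1036 → 11 g (2 s.f., last digit at the 10^0 place).
Sum: 358.097289 g; keep the coarser place, 10^0.
Result: 3.58 × 10² g.

3.58 × 10² g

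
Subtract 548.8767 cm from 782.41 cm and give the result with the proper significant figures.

233.53 cm

782.41 cm − 548.8767 cm = 233.5333 cm.
Addition/subtraction keeps the fewest decimal places: 782.41 → 2 decimal places, 548.8767 → 4 decimal places; limit is 2.
Rounded to 2 decimal places: 233.53 cm.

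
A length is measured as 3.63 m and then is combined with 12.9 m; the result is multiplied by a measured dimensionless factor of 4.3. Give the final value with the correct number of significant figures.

3.63 m + 12.9 m = 16.53 m; the sum is limited to 1 decimal place (3 s.f.).
Carrying full precision, 16.53 × 4.3 = 71.079 m; 4.3 has 2 s.f., so the result keeps min(3, 2) = 2 s.f.
Rounded to 2 significant figures: 71 m.

71 m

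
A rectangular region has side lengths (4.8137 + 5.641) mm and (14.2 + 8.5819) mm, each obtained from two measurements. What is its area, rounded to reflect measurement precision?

2.38 × 10² mm²

4.8137 + 5.641 = 10.4547, limited to 3 d.p. → 5 s.f.; 14.2 + 8.5819 = 22.7819, limited to 1 d.p. → 3 s.f.
Carrying full precision, 10.4547 × 22.7819 = 238.17792993; keep min(5, 3) = 3 s.f.
Rounded to 3 significant figures: 2.38 × 10² mm².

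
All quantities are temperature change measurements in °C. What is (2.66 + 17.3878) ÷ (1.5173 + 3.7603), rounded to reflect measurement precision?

2.66 + 17.3878 = 20.0478, limited to 2 d.p. → 4 s.f.; 1.5173 + 3.7603 = 5.2776, limited to 4 d.p. → 5 s.f.
Carrying full precision, 20.0478 ÷ 5.2776 = 3.79865848113…; keep min(4, 5) = 4 s.f.
Rounded to 4 significant figures: 3.799.

3.799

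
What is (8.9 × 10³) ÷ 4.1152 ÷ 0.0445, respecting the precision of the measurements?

(8.9 × 10³) ÷ 4.1152 ÷ 0.0445 = 48600.311042…
Multiplication/division keeps the fewest significant figures: 8.9 × 10³ → 2 s.f., 4.1152 → 5 s.f., 0.0445 → 3 s.f.; limit is 2.
Rounded to 2 significant figures: 4.9 × 10⁴.

4.9 × 10⁴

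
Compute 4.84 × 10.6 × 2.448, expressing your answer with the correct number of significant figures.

126

4.84 × 10.6 × 2.448 = 125.592192
Multiplication/division keeps the fewest significant figures: 4.84 → 3 s.f., 10.6 → 3 s.f., 2.448 → 4 s.f.; limit is 3.
Rounded to 3 significant figures: 126.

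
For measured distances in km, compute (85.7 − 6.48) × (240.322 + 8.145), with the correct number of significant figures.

1.97 × 10^4 km²

85.7 − 6.48 = 79.22, limited to 1 d.p. → 3 s.f.; 240.322 + 8.145 = 248.467, limited to 3 d.p. → 6 s.f.
Carrying full precision, 79.22 × 248.467 = 19683.55574; keep min(3, 6) = 3 s.f.
Rounded to 3 significant figures: 1.97 × 10^4 km².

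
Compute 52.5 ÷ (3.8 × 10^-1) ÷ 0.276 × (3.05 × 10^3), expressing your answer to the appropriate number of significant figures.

1.5 × 10^6

52.5 ÷ (3.8 × 10^-1) ÷ 0.276 × (3.05 × 10^3) = 1526744.85126…
Multiplication/division keeps the fewest significant figures: 52.5 → 3 s.f., 3.8 × 10^-1 → 2 s.f., 0.276 → 3 s.f., 3.05 × 10^3 → 3 s.f.; limit is 2.
Rounded to 2 significant figures: 1.5 × 10^6.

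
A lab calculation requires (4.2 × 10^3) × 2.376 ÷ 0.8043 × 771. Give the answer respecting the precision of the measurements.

(4.2 × 10^3) × 2.376 ÷ 0.8043 × 771 = 9566036.55352…
Multiplication/division keeps the fewest significant figures: 4.2 × 10^3 → 2 s.f., 2.376 → 4 s.f., 0.8043 → 4 s.f., 771 → 3 s.f.; limit is 2.
Rounded to 2 significant figures: 9.6 × 10^6.

9.6 × 10^6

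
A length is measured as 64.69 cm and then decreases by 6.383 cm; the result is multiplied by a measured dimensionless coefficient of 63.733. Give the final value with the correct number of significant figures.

3716 cm

64.69 cm − 6.383 cm = 58.307 cm; the difference is limited to 2 decimal places (4 s.f.).
Carrying full precision, 58.307 × 63.733 = 3716.080031 cm; 63.733 has 5 s.f., so the result keeps min(4, 5) = 4 s.f.
Rounded to 4 significant figures: 3716 cm.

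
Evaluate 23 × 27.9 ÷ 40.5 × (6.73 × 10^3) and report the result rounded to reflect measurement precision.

1.1 × 10^5

23 × 27.9 ÷ 40.5 × (6.73 × 10^3) = 106633.111111…
Multiplication/division keeps the fewest significant figures: 23 → 2 s.f., 27.9 → 3 s.f., 40.5 → 3 s.f., 6.73 × 10^3 → 3 s.f.; limit is 2.
Rounded to 2 significant figures: 1.1 × 10^5.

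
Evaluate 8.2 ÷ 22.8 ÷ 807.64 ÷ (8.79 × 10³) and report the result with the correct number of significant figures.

5.1 × 10⁻⁸

8.2 ÷ 22.8 ÷ 807.64 ÷ (8.79 × 10³) = 5.06608311004 × 10^-8…
Multiplication/division keeps the fewest significant figures: 8.2 → 2 s.f., 22.8 → 3 s.f., 807.64 → 5 s.f., 8.79 × 10³ → 3 s.f.; limit is 2.
Rounded to 2 significant figures: 5.1 × 10⁻⁸.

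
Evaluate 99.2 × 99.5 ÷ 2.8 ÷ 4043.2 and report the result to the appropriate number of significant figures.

0.87

99.2 × 99.5 ÷ 2.8 ÷ 4043.2 = 0.871869523433…
Multiplication/division keeps the fewest significant figures: 99.2 → 3 s.f., 99.5 → 3 s.f., 2.8 → 2 s.f., 4043.2 → 5 s.f.; limit is 2.
Rounded to 2 significant figures: 0.87.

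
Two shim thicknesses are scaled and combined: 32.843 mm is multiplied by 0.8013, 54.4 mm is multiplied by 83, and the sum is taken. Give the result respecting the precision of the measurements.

4.5 × 10^3 mm

32.843 × 0.8013 = 26.3170959 → 26.32 mm (4 s.f., last digit at the 10^-2 place).
54.4 × 83 = 4515.2 → 4.5 × 10^3 mm (2 s.f., last digit at the 10^2 place).
Sum: 4541.5170959 mm; keep the coarser place, 10^2.
Result: 4.5 × 10^3 mm.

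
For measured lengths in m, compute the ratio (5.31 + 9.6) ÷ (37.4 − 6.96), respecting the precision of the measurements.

0.490

5.31 + 9.6 = 14.91, limited to 1 d.p. → 3 s.f.; 37.4 − 6.96 = 30.44, limited to 1 d.p. → 3 s.f.
Carrying full precision, 14.91 ÷ 30.44 = 0.489816031537…; keep min(3, 3) = 3 s.f.
Rounded to 3 significant figures: 0.490.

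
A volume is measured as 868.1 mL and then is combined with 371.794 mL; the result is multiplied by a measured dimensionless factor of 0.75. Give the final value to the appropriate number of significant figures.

9.3 × 10² mL

868.1 mL + 371.794 mL = 1239.894 mL; the sum is limited to 1 decimal place (5 s.f.).
Carrying full precision, 1239.894 × 0.75 = 929.9205 mL; 0.75 has 2 s.f., so the result keeps min(5, 2) = 2 s.f.
Rounded to 2 significant figures: 9.3 × 10² mL.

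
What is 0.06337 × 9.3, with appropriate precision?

0.06337 × 9.3 = 0.589341
Multiplication/division keeps the fewest significant figures: 0.06337 → 4 s.f., 9.3 → 2 s.f.; limit is 2.
Rounded to 2 significant figures: 0.59.

0.59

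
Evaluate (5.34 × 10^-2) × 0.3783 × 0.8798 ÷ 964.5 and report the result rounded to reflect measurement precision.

(5.34 × 10^-2) × 0.3783 × 0.8798 ÷ 964.5 = 0.0000184271989176…
Multiplication/division keeps the fewest significant figures: 5.34 × 10^-2 → 3 s.f., 0.3783 → 4 s.f., 0.8798 → 4 s.f., 964.5 → 4 s.f.; limit is 3.
Rounded to 3 significant figures: 1.84 × 10^-5.

1.84 × 10^-5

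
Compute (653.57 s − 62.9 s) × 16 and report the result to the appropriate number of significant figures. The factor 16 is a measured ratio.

653.57 s − 62.9 s = 590.67 s; the difference is limited to 1 decimal place (4 s.f.).
Carrying full precision, 590.67 × 16 = 9450.72 s; 16 has 2 s.f., so the result keeps min(4, 2) = 2 s.f.
Rounded to 2 significant figures: 9.5 × 10^3 s.

9.5 × 10^3 s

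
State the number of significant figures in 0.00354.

0.00354: leading zeros are not significant.

3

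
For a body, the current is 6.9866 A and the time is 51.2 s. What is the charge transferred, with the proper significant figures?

3.58 × 10^2 C

charge transferred = 6.9866 A × 51.2 s = 357.71392 C.
6.9866 has 5 significant figures; 51.2 has 3.
Division/multiplication keeps the fewest: 3 significant figures.
Rounded: 3.58 × 10^2 C.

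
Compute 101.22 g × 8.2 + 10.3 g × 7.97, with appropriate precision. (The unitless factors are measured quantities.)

9.1 × 10^2 g

101.22 × 8.2 = 830.004 → 8.3 × 10^2 g (2 s.f., last digit at the 10^1 place).
10.3 × 7.97 = 82.091 → 82.1 g (3 s.f., last digit at the 10^-1 place).
Sum: 912.095 g; keep the coarser place, 10^1.
Result: 9.1 × 10^2 g.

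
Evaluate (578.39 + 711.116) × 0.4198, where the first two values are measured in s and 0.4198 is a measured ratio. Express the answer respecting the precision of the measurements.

578.39 s + 711.116 s = 1289.506 s; the sum is limited to 2 decimal places (6 s.f.).
Carrying full precision, 1289.506 × 0.4198 = 541.3346188 s; 0.4198 has 4 s.f., so the result keeps min(6, 4) = 4 s.f.
Rounded to 4 significant figures: 541.3 s.

541.3 s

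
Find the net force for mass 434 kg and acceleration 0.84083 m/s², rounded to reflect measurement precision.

net force = 434 kg × 0.84083 m/s² = 364.92022 N.
434 has 3 significant figures; 0.84083 has 5.
Division/multiplication keeps the fewest: 3 significant figures.
Rounded: 365 N.

365 N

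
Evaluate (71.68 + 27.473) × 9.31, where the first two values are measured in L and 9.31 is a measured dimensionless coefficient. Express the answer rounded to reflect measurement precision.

71.68 L + 27.473 L = 99.153 L; the sum is limited to 2 decimal places (4 s.f.).
Carrying full precision, 99.153 × 9.31 = 923.11443 L; 9.31 has 3 s.f., so the result keeps min(4, 3) = 3 s.f.
Rounded to 3 significant figures: 923 L.

923 L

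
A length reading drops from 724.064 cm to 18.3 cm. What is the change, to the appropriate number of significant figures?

724.064 cm − 18.3 cm = 705.764 cm.
Addition/subtraction keeps the fewest decimal places: 724.064 → 3 decimal places, 18.3 → 1 decimal place; limit is 1.
Rounded to 1 decimal place: 705.8 cm.

705.8 cm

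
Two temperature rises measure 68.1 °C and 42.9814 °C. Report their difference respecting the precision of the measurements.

25.1 °C

68.1 °C − 42.9814 °C = 25.1186 °C.
Addition/subtraction keeps the fewest decimal places: 68.1 → 1 decimal place, 42.9814 → 4 decimal places; limit is 1.
Rounded to 1 decimal place: 25.1 °C.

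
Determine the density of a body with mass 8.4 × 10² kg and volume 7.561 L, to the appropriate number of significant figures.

density = 8.4 × 10² kg ÷ 7.561 L = 111.096415818… kg/L.
8.4 × 10² has 2 significant figures; 7.561 has 4.
Division/multiplication keeps the fewest: 2 significant figures.
Rounded: 1.1 × 10² kg/L.

1.1 × 10² kg/L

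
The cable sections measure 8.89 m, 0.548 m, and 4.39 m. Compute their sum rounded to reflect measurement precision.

8.89 m + 0.548 m + 4.39 m = 13.828 m.
Addition/subtraction keeps the fewest decimal places: 8.89 → 2 decimal places, 0.548 → 3 decimal places, 4.39 → 2 decimal places; limit is 2.
Rounded to 2 decimal places: 13.83 m.

13.83 m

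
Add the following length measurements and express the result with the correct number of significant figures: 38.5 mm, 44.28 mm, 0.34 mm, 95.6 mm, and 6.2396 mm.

38.5 mm + 44.28 mm + 0.34 mm + 95.6 mm + 6.2396 mm = 184.9596 mm.
Addition/subtraction keeps the fewest decimal places: 38.5 → 1 decimal place, 44.28 → 2 decimal places, 0.34 → 2 decimal places, 95.6 → 1 decimal place, 6.2396 → 4 decimal places; limit is 1.
Rounded to 1 decimal place: 185.0 mm.

185.0 mm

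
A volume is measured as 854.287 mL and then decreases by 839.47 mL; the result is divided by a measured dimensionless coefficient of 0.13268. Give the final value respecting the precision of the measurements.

854.287 mL − 839.47 mL = 14.817 mL; the difference is limited to 2 decimal places (4 s.f.).
Carrying full precision, 14.817 ÷ 0.13268 = 111.67470606… mL; 0.13268 has 5 s.f., so the result keeps min(4, 5) = 4 s.f.
Rounded to 4 significant figures: 111.7 mL.

111.7 mL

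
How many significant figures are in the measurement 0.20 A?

0.20: leading zeros are not significant; trailing zeros after a decimal point are significant.

2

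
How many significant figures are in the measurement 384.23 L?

5

384.23: every digit is nonzero and significant.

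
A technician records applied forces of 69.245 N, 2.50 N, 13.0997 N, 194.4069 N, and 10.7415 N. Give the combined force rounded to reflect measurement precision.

69.245 N + 2.50 N + 13.0997 N + 194.4069 N + 10.7415 N = 289.9931 N.
Addition/subtraction keeps the fewest decimal places: 69.245 → 3 decimal places, 2.50 → 2 decimal places, 13.0997 → 4 decimal places, 194.4069 → 4 decimal places, 10.7415 → 4 decimal places; limit is 2.
Rounded to 2 decimal places: 289.99 N.

289.99 N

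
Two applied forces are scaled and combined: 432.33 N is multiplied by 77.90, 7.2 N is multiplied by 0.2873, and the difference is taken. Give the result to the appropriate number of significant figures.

3.368 × 10⁴ N

432.33 × 77.90 = 33678.507 → 3.368 × 10⁴ N (4 s.f., last digit at the 10^1 place).
7.2 × 0.2873 = 2.06856 → 2.1 N (2 s.f., last digit at the 10^-1 place).
Difference: 33676.43844 N; keep the coarser place, 10^1.
Result: 3.368 × 10⁴ N.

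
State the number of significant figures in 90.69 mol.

90.69: zeros between nonzero digits are significant.

4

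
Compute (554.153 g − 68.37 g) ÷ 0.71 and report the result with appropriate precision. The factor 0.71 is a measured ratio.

554.153 g − 68.37 g = 485.783 g; the difference is limited to 2 decimal places (5 s.f.).
Carrying full precision, 485.783 ÷ 0.71 = 684.201408451… g; 0.71 has 2 s.f., so the result keeps min(5, 2) = 2 s.f.
Rounded to 2 significant figures: 6.8 × 10² g.

6.8 × 10² g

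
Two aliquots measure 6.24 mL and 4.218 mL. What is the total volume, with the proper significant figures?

6.24 mL + 4.218 mL = 10.458 mL.
Addition/subtraction keeps the fewest decimal places: 6.24 → 2 decimal places, 4.218 → 3 decimal places; limit is 2.
Rounded to 2 decimal places: 10.46 mL.

10.46 mL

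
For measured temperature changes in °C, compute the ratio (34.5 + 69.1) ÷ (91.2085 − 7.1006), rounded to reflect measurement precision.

1.232

34.5 + 69.1 = 103.6, limited to 1 d.p. → 4 s.f.; 91.2085 − 7.1006 = 84.1079, limited to 4 d.p. → 6 s.f.
Carrying full precision, 103.6 ÷ 84.1079 = 1.23175111969…; keep min(4, 6) = 4 s.f.
Rounded to 4 significant figures: 1.232.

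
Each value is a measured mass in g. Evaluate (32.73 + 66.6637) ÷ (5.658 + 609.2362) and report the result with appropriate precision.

0.1616

32.73 + 66.6637 = 99.3937, limited to 2 d.p. → 4 s.f.; 5.658 + 609.2362 = 614.8942, limited to 3 d.p. → 6 s.f.
Carrying full precision, 99.3937 ÷ 614.8942 = 0.16164358031…; keep min(4, 6) = 4 s.f.
Rounded to 4 significant figures: 0.1616.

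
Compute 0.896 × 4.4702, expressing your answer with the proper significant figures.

4.01

0.896 × 4.4702 = 4.0052992
Multiplication/division keeps the fewest significant figures: 0.896 → 3 s.f., 4.4702 → 5 s.f.; limit is 3.
Rounded to 3 significant figures: 4.01.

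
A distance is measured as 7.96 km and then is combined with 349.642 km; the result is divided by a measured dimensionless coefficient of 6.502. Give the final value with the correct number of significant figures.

7.96 km + 349.642 km = 357.602 km; the sum is limited to 2 decimal places (5 s.f.).
Carrying full precision, 357.602 ÷ 6.502 = 54.9987696094… km; 6.502 has 4 s.f., so the result keeps min(5, 4) = 4 s.f.
Rounded to 4 significant figures: 55.00 km.

55.00 km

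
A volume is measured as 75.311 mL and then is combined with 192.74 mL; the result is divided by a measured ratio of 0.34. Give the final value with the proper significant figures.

7.9 × 10^2 mL

75.311 mL + 192.74 mL = 268.051 mL; the sum is limited to 2 decimal places (5 s.f.).
Carrying full precision, 268.051 ÷ 0.34 = 788.385294118… mL; 0.34 has 2 s.f., so the result keeps min(5, 2) = 2 s.f.
Rounded to 2 significant figures: 7.9 × 10^2 mL.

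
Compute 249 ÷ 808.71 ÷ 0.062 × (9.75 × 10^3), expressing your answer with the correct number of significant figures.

4.8 × 10^4

249 ÷ 808.71 ÷ 0.062 × (9.75 × 10^3) = 48419.4062946…
Multiplication/division keeps the fewest significant figures: 249 → 3 s.f., 808.71 → 5 s.f., 0.062 → 2 s.f., 9.75 × 10^3 → 3 s.f.; limit is 2.
Rounded to 2 significant figures: 4.8 × 10^4.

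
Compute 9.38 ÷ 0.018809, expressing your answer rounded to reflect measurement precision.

499

9.38 ÷ 0.018809 = 498.69743208…
Multiplication/division keeps the fewest significant figures: 9.38 → 3 s.f., 0.018809 → 5 s.f.; limit is 3.
Rounded to 3 significant figures: 499.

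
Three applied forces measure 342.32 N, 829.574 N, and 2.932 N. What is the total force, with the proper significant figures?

342.32 N + 829.574 N + 2.932 N = 1174.826 N.
Addition/subtraction keeps the fewest decimal places: 342.32 → 2 decimal places, 829.574 → 3 decimal places, 2.932 → 3 decimal places; limit is 2.
Rounded to 2 decimal places: 1174.83 N.

1174.83 N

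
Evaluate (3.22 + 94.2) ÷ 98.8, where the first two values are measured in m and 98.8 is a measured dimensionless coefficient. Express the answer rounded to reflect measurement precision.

0.986 m

3.22 m + 94.2 m = 97.42 m; the sum is limited to 1 decimal place (3 s.f.).
Carrying full precision, 97.42 ÷ 98.8 = 0.986032388664… m; 98.8 has 3 s.f., so the result keeps min(3, 3) = 3 s.f.
Rounded to 3 significant figures: 0.986 m.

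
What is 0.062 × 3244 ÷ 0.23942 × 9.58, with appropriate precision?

8.0 × 10³

0.062 × 3244 ÷ 0.23942 × 9.58 = 8047.80820316…
Multiplication/division keeps the fewest significant figures: 0.062 → 2 s.f., 3244 → 4 s.f., 0.23942 → 5 s.f., 9.58 → 3 s.f.; limit is 2.
Rounded to 2 significant figures: 8.0 × 10³.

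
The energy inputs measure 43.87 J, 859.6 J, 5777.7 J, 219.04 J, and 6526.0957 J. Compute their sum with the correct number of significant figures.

13426.3 J

43.87 J + 859.6 J + 5777.7 J + 219.04 J + 6526.0957 J = 13426.3057 J.
Addition/subtraction keeps the fewest decimal places: 43.87 → 2 decimal places, 859.6 → 1 decimal place, 5777.7 → 1 decimal place, 219.04 → 2 decimal places, 6526.0957 → 4 decimal places; limit is 1.
Rounded to 1 decimal place: 13426.3 J.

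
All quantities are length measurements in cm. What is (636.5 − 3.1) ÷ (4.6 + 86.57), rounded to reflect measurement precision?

6.95

636.5 − 3.1 = 633.4, limited to 1 d.p. → 4 s.f.; 4.6 + 86.57 = 91.17, limited to 1 d.p. → 3 s.f.
Carrying full precision, 633.4 ÷ 91.17 = 6.94746078754…; keep min(4, 3) = 3 s.f.
Rounded to 3 significant figures: 6.95.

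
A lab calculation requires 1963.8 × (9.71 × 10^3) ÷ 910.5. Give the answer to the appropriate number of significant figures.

1963.8 × (9.71 × 10^3) ÷ 910.5 = 20942.8863262…
Multiplication/division keeps the fewest significant figures: 1963.8 → 5 s.f., 9.71 × 10^3 → 3 s.f., 910.5 → 4 s.f.; limit is 3.
Rounded to 3 significant figures: 2.09 × 10^4.

2.09 × 10^4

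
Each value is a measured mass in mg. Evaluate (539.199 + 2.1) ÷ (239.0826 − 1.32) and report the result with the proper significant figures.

539.199 + 2.1 = 541.299, limited to 1 d.p. → 4 s.f.; 239.0826 − 1.32 = 237.7626, limited to 2 d.p. → 5 s.f.
Carrying full precision, 541.299 ÷ 237.7626 = 2.27663644324…; keep min(4, 5) = 4 s.f.
Rounded to 4 significant figures: 2.277.

2.277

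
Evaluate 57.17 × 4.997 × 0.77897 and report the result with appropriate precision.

222.5

57.17 × 4.997 × 0.77897 = 222.534973355…
Multiplication/division keeps the fewest significant figures: 57.17 → 4 s.f., 4.997 → 4 s.f., 0.77897 → 5 s.f.; limit is 4.
Rounded to 4 significant figures: 222.5.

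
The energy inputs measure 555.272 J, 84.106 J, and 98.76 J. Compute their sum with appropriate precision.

738.14 J

555.272 J + 84.106 J + 98.76 J = 738.138 J.
Addition/subtraction keeps the fewest decimal places: 555.272 → 3 decimal places, 84.106 → 3 decimal places, 98.76 → 2 decimal places; limit is 2.
Rounded to 2 decimal places: 738.14 J.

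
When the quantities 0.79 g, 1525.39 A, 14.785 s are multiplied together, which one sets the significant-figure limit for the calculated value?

0.79 g

0.79 g → 2 s.f.; 1525.39 A → 6 s.f.; 14.785 s → 5 s.f.
The fewest is 2 significant figures, from 0.79 g.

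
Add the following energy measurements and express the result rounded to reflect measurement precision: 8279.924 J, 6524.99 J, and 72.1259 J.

14877.04 J

8279.924 J + 6524.99 J + 72.1259 J = 14877.0399 J.
Addition/subtraction keeps the fewest decimal places: 8279.924 → 3 decimal places, 6524.99 → 2 decimal places, 72.1259 → 4 decimal places; limit is 2.
Rounded to 2 decimal places: 14877.04 J.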